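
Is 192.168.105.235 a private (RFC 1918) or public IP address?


RFC 1918 private ranges:
  10.0.0.0/8 (10.0.0.0 - 10.255.255.255)
  172.16.0.0/12 (172.16.0.0 - 172.31.255.255)
  192.168.0.0/16 (192.168.0.0 - 192.168.255.255)
Private (in 192.168.0.0/16)


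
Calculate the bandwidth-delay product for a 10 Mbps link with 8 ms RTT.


BDP = bandwidth * RTT
= 10 Mbps * 8 ms
= 10 * 1e6 * 8 / 1000 bits
= 80000 bits
= 10000 bytes
= 9.7656 KB
BDP = 80000 bits (10000 bytes)


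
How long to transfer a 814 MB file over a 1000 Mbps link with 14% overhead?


Effective throughput = 1000 * (1 - 14/100) = 860 Mbps
File size in Mb = 814 * 8 = 6512 Mb
Time = 6512 / 860
Time = 7.5721 seconds


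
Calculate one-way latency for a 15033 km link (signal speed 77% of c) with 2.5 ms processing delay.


Speed = 0.77 * 3e5 km/s = 231000 km/s
Propagation delay = 15033 / 231000 = 0.0651 s = 65.0779 ms
Processing delay = 2.5 ms
Total one-way latency = 67.5779 ms


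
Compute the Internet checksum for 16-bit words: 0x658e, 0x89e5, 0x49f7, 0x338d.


Sum all words (with carry folding):
+ 0x658e = 0x658e
+ 0x89e5 = 0xef73
+ 0x49f7 = 0x396b
+ 0x338d = 0x6cf8
One's complement: ~0x6cf8
Checksum = 0x9307


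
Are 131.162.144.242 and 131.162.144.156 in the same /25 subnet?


Mask: 255.255.255.128
131.162.144.242 AND mask = 131.162.144.128
131.162.144.156 AND mask = 131.162.144.128
Yes, same subnet (131.162.144.128)


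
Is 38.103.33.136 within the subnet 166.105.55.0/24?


Subnet network: 166.105.55.0
Test IP AND mask: 38.103.33.0
No, 38.103.33.136 is not in 166.105.55.0/24


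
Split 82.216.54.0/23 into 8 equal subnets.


New prefix = 23 + 3 = 26
Each subnet has 64 addresses
  82.216.54.0/26
  82.216.54.64/26
  82.216.54.128/26
  82.216.54.192/26
  82.216.55.0/26
  82.216.55.64/26
  82.216.55.128/26
  82.216.55.192/26
Subnets: 82.216.54.0/26, 82.216.54.64/26, 82.216.54.128/26, 82.216.54.192/26, 82.216.55.0/26, 82.216.55.64/26, 82.216.55.128/26, 82.216.55.192/26


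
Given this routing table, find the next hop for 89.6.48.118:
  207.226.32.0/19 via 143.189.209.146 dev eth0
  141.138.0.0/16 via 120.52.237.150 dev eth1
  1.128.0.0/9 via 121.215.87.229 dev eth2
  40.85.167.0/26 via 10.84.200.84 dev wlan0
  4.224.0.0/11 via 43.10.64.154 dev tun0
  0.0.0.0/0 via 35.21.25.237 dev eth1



Longest prefix match for 89.6.48.118:
  /19 207.226.32.0: no
  /16 141.138.0.0: no
  /9 1.128.0.0: no
  /26 40.85.167.0: no
  /11 4.224.0.0: no
  /0 0.0.0.0: MATCH
Selected: next-hop 35.21.25.237 via eth1 (matched /0)


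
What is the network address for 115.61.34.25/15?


IP:   01110011.00111101.00100010.00011001
Mask: 11111111.11111110.00000000.00000000
AND operation:
Net:  01110011.00111100.00000000.00000000
Network: 115.60.0.0/15


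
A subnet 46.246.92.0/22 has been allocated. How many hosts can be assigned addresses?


Host bits = 32 - 22 = 10
Total addresses = 2^10 = 1024
Usable = total - 2 (network and broadcast)
Usable hosts: 1022


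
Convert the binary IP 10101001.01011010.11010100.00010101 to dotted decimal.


10101001 = 169
01011010 = 90
11010100 = 212
00010101 = 21
IP: 169.90.212.21


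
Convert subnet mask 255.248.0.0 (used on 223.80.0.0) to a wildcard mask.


Subnet mask: 255.248.0.0
Wildcard = 255.255.255.255 - subnet mask
255 - 255 = 0
255 - 248 = 7
255 - 0 = 255
255 - 0 = 255
Wildcard: 0.7.255.255


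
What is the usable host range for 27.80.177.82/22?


Network: 27.80.176.0
Broadcast: 27.80.179.255
First usable = network + 1
Last usable = broadcast - 1
Range: 27.80.176.1 to 27.80.179.254


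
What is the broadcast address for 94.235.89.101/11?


Network: 94.224.0.0/11
Host bits = 21
Set all host bits to 1:
Broadcast: 94.255.255.255


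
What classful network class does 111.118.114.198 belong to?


First octet: 111
Binary: 01101111
0xxxxxxx -> Class A (1-126)
Class A, default mask 255.0.0.0 (/8)


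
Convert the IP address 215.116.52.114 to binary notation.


215 = 11010111
116 = 01110100
52 = 00110100
114 = 01110010
Binary: 11010111.01110100.00110100.01110010


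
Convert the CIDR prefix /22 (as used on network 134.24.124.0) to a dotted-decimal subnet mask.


/22 means 22 network bits, 10 host bits
Binary: 11111111111111111111110000000000
Mask: 255.255.252.0


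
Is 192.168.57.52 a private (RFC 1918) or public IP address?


RFC 1918 private ranges:
  10.0.0.0/8 (10.0.0.0 - 10.255.255.255)
  172.16.0.0/12 (172.16.0.0 - 172.31.255.255)
  192.168.0.0/16 (192.168.0.0 - 192.168.255.255)
Private (in 192.168.0.0/16)


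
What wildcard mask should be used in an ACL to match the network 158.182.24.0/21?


Subnet mask: 255.255.248.0
Wildcard = 255.255.255.255 - subnet mask
255 - 255 = 0
255 - 255 = 0
255 - 248 = 7
255 - 0 = 255
Wildcard: 0.0.7.255


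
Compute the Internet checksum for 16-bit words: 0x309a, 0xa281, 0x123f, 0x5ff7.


Sum all words (with carry folding):
+ 0x309a = 0x309a
+ 0xa281 = 0xd31b
+ 0x123f = 0xe55a
+ 0x5ff7 = 0x4552
One's complement: ~0x4552
Checksum = 0xbaad


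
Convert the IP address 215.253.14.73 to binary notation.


215 = 11010111
253 = 11111101
14 = 00001110
73 = 01001001
Binary: 11010111.11111101.00001110.01001001


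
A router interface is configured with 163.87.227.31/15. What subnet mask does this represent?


/15 means 15 network bits, 17 host bits
Binary: 11111111111111100000000000000000
Mask: 255.254.0.0


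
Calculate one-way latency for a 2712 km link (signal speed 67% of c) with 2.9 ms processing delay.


Speed = 0.67 * 3e5 km/s = 201000 km/s
Propagation delay = 2712 / 201000 = 0.0135 s = 13.4925 ms
Processing delay = 2.9 ms
Total one-way latency = 16.3925 ms


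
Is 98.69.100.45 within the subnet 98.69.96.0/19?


Subnet network: 98.69.96.0
Test IP AND mask: 98.69.96.0
Yes, 98.69.100.45 is in 98.69.96.0/19


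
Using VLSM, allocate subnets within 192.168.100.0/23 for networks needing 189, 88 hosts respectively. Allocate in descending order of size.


189 hosts -> /24 (254 usable): 192.168.100.0/24
88 hosts -> /25 (126 usable): 192.168.101.0/25
Allocation: 192.168.100.0/24 (189 hosts, 254 usable); 192.168.101.0/25 (88 hosts, 126 usable)


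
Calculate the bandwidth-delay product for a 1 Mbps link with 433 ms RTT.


BDP = bandwidth * RTT
= 1 Mbps * 433 ms
= 1 * 1e6 * 433 / 1000 bits
= 433000 bits
= 54125 bytes
= 52.8564 KB
BDP = 433000 bits (54125 bytes)


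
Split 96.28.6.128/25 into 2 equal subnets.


New prefix = 25 + 1 = 26
Each subnet has 64 addresses
  96.28.6.128/26
  96.28.6.192/26
Subnets: 96.28.6.128/26, 96.28.6.192/26


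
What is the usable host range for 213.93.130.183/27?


Network: 213.93.130.160
Broadcast: 213.93.130.191
First usable = network + 1
Last usable = broadcast - 1
Range: 213.93.130.161 to 213.93.130.190


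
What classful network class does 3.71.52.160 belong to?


First octet: 3
Binary: 00000011
0xxxxxxx -> Class A (1-126)
Class A, default mask 255.0.0.0 (/8)


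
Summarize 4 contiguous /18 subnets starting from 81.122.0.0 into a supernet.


Original prefix: /18
Number of subnets: 4 = 2^2
New prefix = 18 - 2 = 16
Supernet: 81.122.0.0/16


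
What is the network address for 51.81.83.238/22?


IP:   00110011.01010001.01010011.11101110
Mask: 11111111.11111111.11111100.00000000
AND operation:
Net:  00110011.01010001.01010000.00000000
Network: 51.81.80.0/22


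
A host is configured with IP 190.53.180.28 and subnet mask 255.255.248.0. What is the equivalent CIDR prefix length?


Binary: 11111111.11111111.11111000.00000000
Count leading 1s
Prefix: /21


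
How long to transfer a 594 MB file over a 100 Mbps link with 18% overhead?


Effective throughput = 100 * (1 - 18/100) = 82 Mbps
File size in Mb = 594 * 8 = 4752 Mb
Time = 4752 / 82
Time = 57.9512 seconds


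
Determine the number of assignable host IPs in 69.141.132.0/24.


Host bits = 32 - 24 = 8
Total addresses = 2^8 = 256
Usable = total - 2 (network and broadcast)
Usable hosts: 254


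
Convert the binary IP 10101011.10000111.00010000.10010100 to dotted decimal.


10101011 = 171
10000111 = 135
00010000 = 16
10010100 = 148
IP: 171.135.16.148


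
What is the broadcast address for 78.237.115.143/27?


Network: 78.237.115.128/27
Host bits = 5
Set all host bits to 1:
Broadcast: 78.237.115.159


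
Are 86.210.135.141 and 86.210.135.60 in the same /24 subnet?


Mask: 255.255.255.0
86.210.135.141 AND mask = 86.210.135.0
86.210.135.60 AND mask = 86.210.135.0
Yes, same subnet (86.210.135.0)


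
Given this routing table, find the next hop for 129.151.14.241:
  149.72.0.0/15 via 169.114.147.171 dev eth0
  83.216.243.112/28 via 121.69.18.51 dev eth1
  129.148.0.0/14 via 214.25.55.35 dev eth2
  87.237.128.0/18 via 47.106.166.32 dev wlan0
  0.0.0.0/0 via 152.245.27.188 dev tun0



Longest prefix match for 129.151.14.241:
  /15 149.72.0.0: no
  /28 83.216.243.112: no
  /14 129.148.0.0: MATCH
  /18 87.237.128.0: no
  /0 0.0.0.0: MATCH
Selected: next-hop 214.25.55.35 via eth2 (matched /14)


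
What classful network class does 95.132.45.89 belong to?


First octet: 95
Binary: 01011111
0xxxxxxx -> Class A (1-126)
Class A, default mask 255.0.0.0 (/8)


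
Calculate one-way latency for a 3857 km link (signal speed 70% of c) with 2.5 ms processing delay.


Speed = 0.7 * 3e5 km/s = 210000 km/s
Propagation delay = 3857 / 210000 = 0.0184 s = 18.3667 ms
Processing delay = 2.5 ms
Total one-way latency = 20.8667 ms


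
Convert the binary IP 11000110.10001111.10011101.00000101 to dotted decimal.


11000110 = 198
10001111 = 143
10011101 = 157
00000101 = 5
IP: 198.143.157.5


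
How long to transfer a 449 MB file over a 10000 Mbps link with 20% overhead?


Effective throughput = 10000 * (1 - 20/100) = 8000 Mbps
File size in Mb = 449 * 8 = 3592 Mb
Time = 3592 / 8000
Time = 0.449 seconds


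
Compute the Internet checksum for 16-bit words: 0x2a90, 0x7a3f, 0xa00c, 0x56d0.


Sum all words (with carry folding):
+ 0x2a90 = 0x2a90
+ 0x7a3f = 0xa4cf
+ 0xa00c = 0x44dc
+ 0x56d0 = 0x9bac
One's complement: ~0x9bac
Checksum = 0x6453


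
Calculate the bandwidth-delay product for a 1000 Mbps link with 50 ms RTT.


BDP = bandwidth * RTT
= 1000 Mbps * 50 ms
= 1000 * 1e6 * 50 / 1000 bits
= 50000000 bits
= 6250000 bytes
= 6103.5156 KB
BDP = 50000000 bits (6250000 bytes)


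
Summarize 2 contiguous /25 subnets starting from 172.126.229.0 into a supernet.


Original prefix: /25
Number of subnets: 2 = 2^1
New prefix = 25 - 1 = 24
Supernet: 172.126.229.0/24


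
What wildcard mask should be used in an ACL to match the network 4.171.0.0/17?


Subnet mask: 255.255.128.0
Wildcard = 255.255.255.255 - subnet mask
255 - 255 = 0
255 - 255 = 0
255 - 128 = 127
255 - 0 = 255
Wildcard: 0.0.127.255


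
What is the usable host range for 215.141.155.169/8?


Network: 215.0.0.0
Broadcast: 215.255.255.255
First usable = network + 1
Last usable = broadcast - 1
Range: 215.0.0.1 to 215.255.255.254


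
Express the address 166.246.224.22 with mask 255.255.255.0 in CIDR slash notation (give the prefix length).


Binary: 11111111.11111111.11111111.00000000
Count leading 1s
Prefix: /24


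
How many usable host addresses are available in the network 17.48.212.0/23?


Host bits = 32 - 23 = 9
Total addresses = 2^9 = 512
Usable = total - 2 (network and broadcast)
Usable hosts: 510


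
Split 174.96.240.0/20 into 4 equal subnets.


New prefix = 20 + 2 = 22
Each subnet has 1024 addresses
  174.96.240.0/22
  174.96.244.0/22
  174.96.248.0/22
  174.96.252.0/22
Subnets: 174.96.240.0/22, 174.96.244.0/22, 174.96.248.0/22, 174.96.252.0/22


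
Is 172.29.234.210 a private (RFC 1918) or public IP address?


RFC 1918 private ranges:
  10.0.0.0/8 (10.0.0.0 - 10.255.255.255)
  172.16.0.0/12 (172.16.0.0 - 172.31.255.255)
  192.168.0.0/16 (192.168.0.0 - 192.168.255.255)
Private (in 172.16.0.0/12)


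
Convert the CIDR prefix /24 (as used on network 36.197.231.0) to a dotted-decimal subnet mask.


/24 means 24 network bits, 8 host bits
Binary: 11111111111111111111111100000000
Mask: 255.255.255.0


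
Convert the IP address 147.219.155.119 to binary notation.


147 = 10010011
219 = 11011011
155 = 10011011
119 = 01110111
Binary: 10010011.11011011.10011011.01110111


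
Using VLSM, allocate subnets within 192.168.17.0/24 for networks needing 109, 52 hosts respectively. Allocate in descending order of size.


109 hosts -> /25 (126 usable): 192.168.17.0/25
52 hosts -> /26 (62 usable): 192.168.17.128/26
Allocation: 192.168.17.0/25 (109 hosts, 126 usable); 192.168.17.128/26 (52 hosts, 62 usable)


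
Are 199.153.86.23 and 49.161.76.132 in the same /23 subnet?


Mask: 255.255.254.0
199.153.86.23 AND mask = 199.153.86.0
49.161.76.132 AND mask = 49.161.76.0
No, different subnets (199.153.86.0 vs 49.161.76.0)


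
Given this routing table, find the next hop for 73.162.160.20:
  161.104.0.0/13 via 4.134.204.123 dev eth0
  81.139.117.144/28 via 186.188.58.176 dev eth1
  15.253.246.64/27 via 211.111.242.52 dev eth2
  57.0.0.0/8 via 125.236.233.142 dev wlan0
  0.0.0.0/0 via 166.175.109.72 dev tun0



Longest prefix match for 73.162.160.20:
  /13 161.104.0.0: no
  /28 81.139.117.144: no
  /27 15.253.246.64: no
  /8 57.0.0.0: no
  /0 0.0.0.0: MATCH
Selected: next-hop 166.175.109.72 via tun0 (matched /0)


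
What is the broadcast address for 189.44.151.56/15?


Network: 189.44.0.0/15
Host bits = 17
Set all host bits to 1:
Broadcast: 189.45.255.255


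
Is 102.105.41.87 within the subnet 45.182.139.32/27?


Subnet network: 45.182.139.32
Test IP AND mask: 102.105.41.64
No, 102.105.41.87 is not in 45.182.139.32/27


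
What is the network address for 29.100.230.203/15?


IP:   00011101.01100100.11100110.11001011
Mask: 11111111.11111110.00000000.00000000
AND operation:
Net:  00011101.01100100.00000000.00000000
Network: 29.100.0.0/15


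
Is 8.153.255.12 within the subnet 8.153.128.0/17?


Subnet network: 8.153.128.0
Test IP AND mask: 8.153.128.0
Yes, 8.153.255.12 is in 8.153.128.0/17


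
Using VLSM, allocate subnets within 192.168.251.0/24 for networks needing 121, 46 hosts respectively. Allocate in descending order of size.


121 hosts -> /25 (126 usable): 192.168.251.0/25
46 hosts -> /26 (62 usable): 192.168.251.128/26
Allocation: 192.168.251.0/25 (121 hosts, 126 usable); 192.168.251.128/26 (46 hosts, 62 usable)


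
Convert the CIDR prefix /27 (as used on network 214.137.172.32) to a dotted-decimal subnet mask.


/27 means 27 network bits, 5 host bits
Binary: 11111111111111111111111111100000
Mask: 255.255.255.224


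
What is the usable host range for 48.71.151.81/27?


Network: 48.71.151.64
Broadcast: 48.71.151.95
First usable = network + 1
Last usable = broadcast - 1
Range: 48.71.151.65 to 48.71.151.94


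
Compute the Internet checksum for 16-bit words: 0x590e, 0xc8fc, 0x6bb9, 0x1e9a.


Sum all words (with carry folding):
+ 0x590e = 0x590e
+ 0xc8fc = 0x220b
+ 0x6bb9 = 0x8dc4
+ 0x1e9a = 0xac5e
One's complement: ~0xac5e
Checksum = 0x53a1


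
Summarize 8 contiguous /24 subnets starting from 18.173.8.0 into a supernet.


Original prefix: /24
Number of subnets: 8 = 2^3
New prefix = 24 - 3 = 21
Supernet: 18.173.8.0/21


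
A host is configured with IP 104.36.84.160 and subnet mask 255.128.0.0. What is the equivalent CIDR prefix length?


Binary: 11111111.10000000.00000000.00000000
Count leading 1s
Prefix: /9


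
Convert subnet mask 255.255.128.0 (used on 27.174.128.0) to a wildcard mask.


Subnet mask: 255.255.128.0
Wildcard = 255.255.255.255 - subnet mask
255 - 255 = 0
255 - 255 = 0
255 - 128 = 127
255 - 0 = 255
Wildcard: 0.0.127.255


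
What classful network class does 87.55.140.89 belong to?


First octet: 87
Binary: 01010111
0xxxxxxx -> Class A (1-126)
Class A, default mask 255.0.0.0 (/8)


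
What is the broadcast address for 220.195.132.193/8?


Network: 220.0.0.0/8
Host bits = 24
Set all host bits to 1:
Broadcast: 220.255.255.255


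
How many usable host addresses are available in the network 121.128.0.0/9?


Host bits = 32 - 9 = 23
Total addresses = 2^23 = 8388608
Usable = total - 2 (network and broadcast)
Usable hosts: 8388606


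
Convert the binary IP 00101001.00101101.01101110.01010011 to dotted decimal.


00101001 = 41
00101101 = 45
01101110 = 110
01010011 = 83
IP: 41.45.110.83


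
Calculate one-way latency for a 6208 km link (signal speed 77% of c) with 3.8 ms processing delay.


Speed = 0.77 * 3e5 km/s = 231000 km/s
Propagation delay = 6208 / 231000 = 0.0269 s = 26.8745 ms
Processing delay = 3.8 ms
Total one-way latency = 30.6745 ms


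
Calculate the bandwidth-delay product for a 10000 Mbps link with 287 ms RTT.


BDP = bandwidth * RTT
= 10000 Mbps * 287 ms
= 10000 * 1e6 * 287 / 1000 bits
= 2870000000 bits
= 358750000 bytes
= 350341.7969 KB
BDP = 2870000000 bits (358750000 bytes)


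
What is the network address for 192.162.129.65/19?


IP:   11000000.10100010.10000001.01000001
Mask: 11111111.11111111.11100000.00000000
AND operation:
Net:  11000000.10100010.10000000.00000000
Network: 192.162.128.0/19


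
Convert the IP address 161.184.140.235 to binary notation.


161 = 10100001
184 = 10111000
140 = 10001100
235 = 11101011
Binary: 10100001.10111000.10001100.11101011


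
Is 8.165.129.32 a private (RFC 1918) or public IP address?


RFC 1918 private ranges:
  10.0.0.0/8 (10.0.0.0 - 10.255.255.255)
  172.16.0.0/12 (172.16.0.0 - 172.31.255.255)
  192.168.0.0/16 (192.168.0.0 - 192.168.255.255)
Public (not in any RFC 1918 range)


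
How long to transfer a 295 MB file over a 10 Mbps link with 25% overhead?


Effective throughput = 10 * (1 - 25/100) = 7.5 Mbps
File size in Mb = 295 * 8 = 2360 Mb
Time = 2360 / 7.5
Time = 314.6667 seconds


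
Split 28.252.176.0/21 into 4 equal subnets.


New prefix = 21 + 2 = 23
Each subnet has 512 addresses
  28.252.176.0/23
  28.252.178.0/23
  28.252.180.0/23
  28.252.182.0/23
Subnets: 28.252.176.0/23, 28.252.178.0/23, 28.252.180.0/23, 28.252.182.0/23


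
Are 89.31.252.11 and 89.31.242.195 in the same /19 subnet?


Mask: 255.255.224.0
89.31.252.11 AND mask = 89.31.224.0
89.31.242.195 AND mask = 89.31.224.0
Yes, same subnet (89.31.224.0)


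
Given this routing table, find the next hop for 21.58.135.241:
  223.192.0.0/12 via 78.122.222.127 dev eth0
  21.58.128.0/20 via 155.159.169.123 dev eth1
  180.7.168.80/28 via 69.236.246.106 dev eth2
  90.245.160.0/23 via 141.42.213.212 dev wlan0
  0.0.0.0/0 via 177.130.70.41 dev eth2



Longest prefix match for 21.58.135.241:
  /12 223.192.0.0: no
  /20 21.58.128.0: MATCH
  /28 180.7.168.80: no
  /23 90.245.160.0: no
  /0 0.0.0.0: MATCH
Selected: next-hop 155.159.169.123 via eth1 (matched /20)


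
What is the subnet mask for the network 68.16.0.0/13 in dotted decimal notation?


/13 means 13 network bits, 19 host bits
Binary: 11111111111110000000000000000000
Mask: 255.248.0.0


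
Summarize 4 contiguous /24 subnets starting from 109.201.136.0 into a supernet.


Original prefix: /24
Number of subnets: 4 = 2^2
New prefix = 24 - 2 = 22
Supernet: 109.201.136.0/22


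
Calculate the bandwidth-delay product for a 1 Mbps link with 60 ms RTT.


BDP = bandwidth * RTT
= 1 Mbps * 60 ms
= 1 * 1e6 * 60 / 1000 bits
= 60000 bits
= 7500 bytes
= 7.3242 KB
BDP = 60000 bits (7500 bytes)


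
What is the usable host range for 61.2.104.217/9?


Network: 61.0.0.0
Broadcast: 61.127.255.255
First usable = network + 1
Last usable = broadcast - 1
Range: 61.0.0.1 to 61.127.255.254


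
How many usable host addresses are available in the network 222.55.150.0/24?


Host bits = 32 - 24 = 8
Total addresses = 2^8 = 256
Usable = total - 2 (network and broadcast)
Usable hosts: 254


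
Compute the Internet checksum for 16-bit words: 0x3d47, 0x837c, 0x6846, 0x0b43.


Sum all words (with carry folding):
+ 0x3d47 = 0x3d47
+ 0x837c = 0xc0c3
+ 0x6846 = 0x290a
+ 0x0b43 = 0x344d
One's complement: ~0x344d
Checksum = 0xcbb2


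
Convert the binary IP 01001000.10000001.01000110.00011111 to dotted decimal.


01001000 = 72
10000001 = 129
01000110 = 70
00011111 = 31
IP: 72.129.70.31


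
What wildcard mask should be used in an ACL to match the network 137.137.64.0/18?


Subnet mask: 255.255.192.0
Wildcard = 255.255.255.255 - subnet mask
255 - 255 = 0
255 - 255 = 0
255 - 192 = 63
255 - 0 = 255
Wildcard: 0.0.63.255


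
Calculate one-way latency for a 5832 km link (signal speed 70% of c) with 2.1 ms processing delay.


Speed = 0.7 * 3e5 km/s = 210000 km/s
Propagation delay = 5832 / 210000 = 0.0278 s = 27.7714 ms
Processing delay = 2.1 ms
Total one-way latency = 29.8714 ms


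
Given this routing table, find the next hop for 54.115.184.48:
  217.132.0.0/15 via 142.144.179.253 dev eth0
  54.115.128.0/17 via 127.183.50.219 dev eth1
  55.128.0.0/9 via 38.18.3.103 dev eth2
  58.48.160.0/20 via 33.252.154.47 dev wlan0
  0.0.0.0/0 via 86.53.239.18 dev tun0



Longest prefix match for 54.115.184.48:
  /15 217.132.0.0: no
  /17 54.115.128.0: MATCH
  /9 55.128.0.0: no
  /20 58.48.160.0: no
  /0 0.0.0.0: MATCH
Selected: next-hop 127.183.50.219 via eth1 (matched /17)


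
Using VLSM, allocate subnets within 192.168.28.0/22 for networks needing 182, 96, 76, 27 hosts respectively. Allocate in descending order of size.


182 hosts -> /24 (254 usable): 192.168.28.0/24
96 hosts -> /25 (126 usable): 192.168.29.0/25
76 hosts -> /25 (126 usable): 192.168.29.128/25
27 hosts -> /27 (30 usable): 192.168.30.0/27
Allocation: 192.168.28.0/24 (182 hosts, 254 usable); 192.168.29.0/25 (96 hosts, 126 usable); 192.168.29.128/25 (76 hosts, 126 usable); 192.168.30.0/27 (27 hosts, 30 usable)


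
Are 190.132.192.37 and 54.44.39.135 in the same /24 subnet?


Mask: 255.255.255.0
190.132.192.37 AND mask = 190.132.192.0
54.44.39.135 AND mask = 54.44.39.0
No, different subnets (190.132.192.0 vs 54.44.39.0)


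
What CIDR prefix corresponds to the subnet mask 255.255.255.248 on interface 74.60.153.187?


Binary: 11111111.11111111.11111111.11111000
Count leading 1s
Prefix: /29


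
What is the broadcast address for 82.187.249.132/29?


Network: 82.187.249.128/29
Host bits = 3
Set all host bits to 1:
Broadcast: 82.187.249.135


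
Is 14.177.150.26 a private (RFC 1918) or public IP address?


RFC 1918 private ranges:
  10.0.0.0/8 (10.0.0.0 - 10.255.255.255)
  172.16.0.0/12 (172.16.0.0 - 172.31.255.255)
  192.168.0.0/16 (192.168.0.0 - 192.168.255.255)
Public (not in any RFC 1918 range)


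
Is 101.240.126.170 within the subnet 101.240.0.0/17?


Subnet network: 101.240.0.0
Test IP AND mask: 101.240.0.0
Yes, 101.240.126.170 is in 101.240.0.0/17


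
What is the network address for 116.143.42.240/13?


IP:   01110100.10001111.00101010.11110000
Mask: 11111111.11111000.00000000.00000000
AND operation:
Net:  01110100.10001000.00000000.00000000
Network: 116.136.0.0/13


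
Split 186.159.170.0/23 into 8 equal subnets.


New prefix = 23 + 3 = 26
Each subnet has 64 addresses
  186.159.170.0/26
  186.159.170.64/26
  186.159.170.128/26
  186.159.170.192/26
  186.159.171.0/26
  186.159.171.64/26
  186.159.171.128/26
  186.159.171.192/26
Subnets: 186.159.170.0/26, 186.159.170.64/26, 186.159.170.128/26, 186.159.170.192/26, 186.159.171.0/26, 186.159.171.64/26, 186.159.171.128/26, 186.159.171.192/26


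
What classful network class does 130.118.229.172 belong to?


First octet: 130
Binary: 10000010
10xxxxxx -> Class B (128-191)
Class B, default mask 255.255.0.0 (/16)


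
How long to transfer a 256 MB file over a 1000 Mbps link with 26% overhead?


Effective throughput = 1000 * (1 - 26/100) = 740 Mbps
File size in Mb = 256 * 8 = 2048 Mb
Time = 2048 / 740
Time = 2.7676 seconds


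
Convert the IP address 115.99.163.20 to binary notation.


115 = 01110011
99 = 01100011
163 = 10100011
20 = 00010100
Binary: 01110011.01100011.10100011.00010100


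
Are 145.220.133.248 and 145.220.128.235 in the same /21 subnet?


Mask: 255.255.248.0
145.220.133.248 AND mask = 145.220.128.0
145.220.128.235 AND mask = 145.220.128.0
Yes, same subnet (145.220.128.0)


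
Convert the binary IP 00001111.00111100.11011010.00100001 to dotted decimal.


00001111 = 15
00111100 = 60
11011010 = 218
00100001 = 33
IP: 15.60.218.33


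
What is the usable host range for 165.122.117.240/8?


Network: 165.0.0.0
Broadcast: 165.255.255.255
First usable = network + 1
Last usable = broadcast - 1
Range: 165.0.0.1 to 165.255.255.254


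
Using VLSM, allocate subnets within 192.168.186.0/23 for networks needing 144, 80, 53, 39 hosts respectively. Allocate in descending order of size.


144 hosts -> /24 (254 usable): 192.168.186.0/24
80 hosts -> /25 (126 usable): 192.168.187.0/25
53 hosts -> /26 (62 usable): 192.168.187.128/26
39 hosts -> /26 (62 usable): 192.168.187.192/26
Allocation: 192.168.186.0/24 (144 hosts, 254 usable); 192.168.187.0/25 (80 hosts, 126 usable); 192.168.187.128/26 (53 hosts, 62 usable); 192.168.187.192/26 (39 hosts, 62 usable)


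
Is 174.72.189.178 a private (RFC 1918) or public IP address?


RFC 1918 private ranges:
  10.0.0.0/8 (10.0.0.0 - 10.255.255.255)
  172.16.0.0/12 (172.16.0.0 - 172.31.255.255)
  192.168.0.0/16 (192.168.0.0 - 192.168.255.255)
Public (not in any RFC 1918 range)


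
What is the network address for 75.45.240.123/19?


IP:   01001011.00101101.11110000.01111011
Mask: 11111111.11111111.11100000.00000000
AND operation:
Net:  01001011.00101101.11100000.00000000
Network: 75.45.224.0/19


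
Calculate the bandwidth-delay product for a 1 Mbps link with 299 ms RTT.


BDP = bandwidth * RTT
= 1 Mbps * 299 ms
= 1 * 1e6 * 299 / 1000 bits
= 299000 bits
= 37375 bytes
= 36.499 KB
BDP = 299000 bits (37375 bytes)


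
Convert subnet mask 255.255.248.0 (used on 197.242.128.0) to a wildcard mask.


Subnet mask: 255.255.248.0
Wildcard = 255.255.255.255 - subnet mask
255 - 255 = 0
255 - 255 = 0
255 - 248 = 7
255 - 0 = 255
Wildcard: 0.0.7.255


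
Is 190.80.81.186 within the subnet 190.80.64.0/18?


Subnet network: 190.80.64.0
Test IP AND mask: 190.80.64.0
Yes, 190.80.81.186 is in 190.80.64.0/18


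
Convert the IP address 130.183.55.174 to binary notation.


130 = 10000010
183 = 10110111
55 = 00110111
174 = 10101110
Binary: 10000010.10110111.00110111.10101110


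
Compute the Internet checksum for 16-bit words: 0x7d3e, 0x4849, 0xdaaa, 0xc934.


Sum all words (with carry folding):
+ 0x7d3e = 0x7d3e
+ 0x4849 = 0xc587
+ 0xdaaa = 0xa032
+ 0xc934 = 0x6967
One's complement: ~0x6967
Checksum = 0x9698


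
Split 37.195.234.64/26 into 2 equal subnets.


New prefix = 26 + 1 = 27
Each subnet has 32 addresses
  37.195.234.64/27
  37.195.234.96/27
Subnets: 37.195.234.64/27, 37.195.234.96/27


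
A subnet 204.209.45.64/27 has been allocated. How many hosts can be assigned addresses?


Host bits = 32 - 27 = 5
Total addresses = 2^5 = 32
Usable = total - 2 (network and broadcast)
Usable hosts: 30


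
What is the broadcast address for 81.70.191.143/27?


Network: 81.70.191.128/27
Host bits = 5
Set all host bits to 1:
Broadcast: 81.70.191.159


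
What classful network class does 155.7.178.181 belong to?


First octet: 155
Binary: 10011011
10xxxxxx -> Class B (128-191)
Class B, default mask 255.255.0.0 (/16)


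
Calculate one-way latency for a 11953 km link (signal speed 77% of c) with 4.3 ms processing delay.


Speed = 0.77 * 3e5 km/s = 231000 km/s
Propagation delay = 11953 / 231000 = 0.0517 s = 51.7446 ms
Processing delay = 4.3 ms
Total one-way latency = 56.0446 ms


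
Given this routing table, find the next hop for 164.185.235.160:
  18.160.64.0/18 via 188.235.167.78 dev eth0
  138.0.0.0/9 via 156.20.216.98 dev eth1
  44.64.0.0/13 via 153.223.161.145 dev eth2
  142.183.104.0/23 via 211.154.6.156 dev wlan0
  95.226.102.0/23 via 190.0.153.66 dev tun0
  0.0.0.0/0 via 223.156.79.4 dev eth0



Longest prefix match for 164.185.235.160:
  /18 18.160.64.0: no
  /9 138.0.0.0: no
  /13 44.64.0.0: no
  /23 142.183.104.0: no
  /23 95.226.102.0: no
  /0 0.0.0.0: MATCH
Selected: next-hop 223.156.79.4 via eth0 (matched /0)


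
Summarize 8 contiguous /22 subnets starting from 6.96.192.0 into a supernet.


Original prefix: /22
Number of subnets: 8 = 2^3
New prefix = 22 - 3 = 19
Supernet: 6.96.192.0/19


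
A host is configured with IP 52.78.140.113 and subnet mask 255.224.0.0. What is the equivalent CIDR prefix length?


Binary: 11111111.11100000.00000000.00000000
Count leading 1s
Prefix: /11


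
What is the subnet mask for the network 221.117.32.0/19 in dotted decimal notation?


/19 means 19 network bits, 13 host bits
Binary: 11111111111111111110000000000000
Mask: 255.255.224.0


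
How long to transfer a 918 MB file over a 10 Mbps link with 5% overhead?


Effective throughput = 10 * (1 - 5/100) = 9.5 Mbps
File size in Mb = 918 * 8 = 7344 Mb
Time = 7344 / 9.5
Time = 773.0526 seconds


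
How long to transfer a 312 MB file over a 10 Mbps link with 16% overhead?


Effective throughput = 10 * (1 - 16/100) = 8.4 Mbps
File size in Mb = 312 * 8 = 2496 Mb
Time = 2496 / 8.4
Time = 297.1429 seconds


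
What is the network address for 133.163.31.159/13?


IP:   10000101.10100011.00011111.10011111
Mask: 11111111.11111000.00000000.00000000
AND operation:
Net:  10000101.10100000.00000000.00000000
Network: 133.160.0.0/13


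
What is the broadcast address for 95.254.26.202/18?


Network: 95.254.0.0/18
Host bits = 14
Set all host bits to 1:
Broadcast: 95.254.63.255


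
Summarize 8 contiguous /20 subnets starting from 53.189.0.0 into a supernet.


Original prefix: /20
Number of subnets: 8 = 2^3
New prefix = 20 - 3 = 17
Supernet: 53.189.0.0/17


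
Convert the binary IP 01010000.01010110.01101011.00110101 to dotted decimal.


01010000 = 80
01010110 = 86
01101011 = 107
00110101 = 53
IP: 80.86.107.53


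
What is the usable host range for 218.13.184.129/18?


Network: 218.13.128.0
Broadcast: 218.13.191.255
First usable = network + 1
Last usable = broadcast - 1
Range: 218.13.128.1 to 218.13.191.254


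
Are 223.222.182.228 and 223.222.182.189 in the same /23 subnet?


Mask: 255.255.254.0
223.222.182.228 AND mask = 223.222.182.0
223.222.182.189 AND mask = 223.222.182.0
Yes, same subnet (223.222.182.0)


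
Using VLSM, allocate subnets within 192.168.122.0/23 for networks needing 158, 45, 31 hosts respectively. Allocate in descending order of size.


158 hosts -> /24 (254 usable): 192.168.122.0/24
45 hosts -> /26 (62 usable): 192.168.123.0/26
31 hosts -> /26 (62 usable): 192.168.123.64/26
Allocation: 192.168.122.0/24 (158 hosts, 254 usable); 192.168.123.0/26 (45 hosts, 62 usable); 192.168.123.64/26 (31 hosts, 62 usable)


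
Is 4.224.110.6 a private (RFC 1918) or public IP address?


RFC 1918 private ranges:
  10.0.0.0/8 (10.0.0.0 - 10.255.255.255)
  172.16.0.0/12 (172.16.0.0 - 172.31.255.255)
  192.168.0.0/16 (192.168.0.0 - 192.168.255.255)
Public (not in any RFC 1918 range)


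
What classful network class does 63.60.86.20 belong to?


First octet: 63
Binary: 00111111
0xxxxxxx -> Class A (1-126)
Class A, default mask 255.0.0.0 (/8)


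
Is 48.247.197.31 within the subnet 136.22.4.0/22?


Subnet network: 136.22.4.0
Test IP AND mask: 48.247.196.0
No, 48.247.197.31 is not in 136.22.4.0/22


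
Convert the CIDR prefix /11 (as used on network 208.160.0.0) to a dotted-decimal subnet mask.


/11 means 11 network bits, 21 host bits
Binary: 11111111111000000000000000000000
Mask: 255.224.0.0


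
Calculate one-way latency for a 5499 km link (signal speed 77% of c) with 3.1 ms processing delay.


Speed = 0.77 * 3e5 km/s = 231000 km/s
Propagation delay = 5499 / 231000 = 0.0238 s = 23.8052 ms
Processing delay = 3.1 ms
Total one-way latency = 26.9052 ms


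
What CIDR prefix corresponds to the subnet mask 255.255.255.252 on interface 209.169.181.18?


Binary: 11111111.11111111.11111111.11111100
Count leading 1s
Prefix: /30


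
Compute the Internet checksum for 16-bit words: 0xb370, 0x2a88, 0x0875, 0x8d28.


Sum all words (with carry folding):
+ 0xb370 = 0xb370
+ 0x2a88 = 0xddf8
+ 0x0875 = 0xe66d
+ 0x8d28 = 0x7396
One's complement: ~0x7396
Checksum = 0x8c69


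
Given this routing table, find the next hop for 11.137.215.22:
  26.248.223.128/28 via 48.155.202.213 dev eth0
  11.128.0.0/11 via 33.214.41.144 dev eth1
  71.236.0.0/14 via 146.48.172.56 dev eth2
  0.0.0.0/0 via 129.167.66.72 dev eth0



Longest prefix match for 11.137.215.22:
  /28 26.248.223.128: no
  /11 11.128.0.0: MATCH
  /14 71.236.0.0: no
  /0 0.0.0.0: MATCH
Selected: next-hop 33.214.41.144 via eth1 (matched /11)


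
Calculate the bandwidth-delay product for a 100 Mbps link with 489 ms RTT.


BDP = bandwidth * RTT
= 100 Mbps * 489 ms
= 100 * 1e6 * 489 / 1000 bits
= 48900000 bits
= 6112500 bytes
= 5969.2383 KB
BDP = 48900000 bits (6112500 bytes)


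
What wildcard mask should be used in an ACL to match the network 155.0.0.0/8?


Subnet mask: 255.0.0.0
Wildcard = 255.255.255.255 - subnet mask
255 - 255 = 0
255 - 0 = 255
255 - 0 = 255
255 - 0 = 255
Wildcard: 0.255.255.255


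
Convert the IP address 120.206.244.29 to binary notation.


120 = 01111000
206 = 11001110
244 = 11110100
29 = 00011101
Binary: 01111000.11001110.11110100.00011101


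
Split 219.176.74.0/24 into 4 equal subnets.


New prefix = 24 + 2 = 26
Each subnet has 64 addresses
  219.176.74.0/26
  219.176.74.64/26
  219.176.74.128/26
  219.176.74.192/26
Subnets: 219.176.74.0/26, 219.176.74.64/26, 219.176.74.128/26, 219.176.74.192/26


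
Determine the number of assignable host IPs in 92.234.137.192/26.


Host bits = 32 - 26 = 6
Total addresses = 2^6 = 64
Usable = total - 2 (network and broadcast)
Usable hosts: 62


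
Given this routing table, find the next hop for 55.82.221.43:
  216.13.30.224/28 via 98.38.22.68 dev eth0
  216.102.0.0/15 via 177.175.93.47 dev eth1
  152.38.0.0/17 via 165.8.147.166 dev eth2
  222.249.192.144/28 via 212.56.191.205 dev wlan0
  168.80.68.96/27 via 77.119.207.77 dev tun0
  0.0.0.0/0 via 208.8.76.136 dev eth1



Longest prefix match for 55.82.221.43:
  /28 216.13.30.224: no
  /15 216.102.0.0: no
  /17 152.38.0.0: no
  /28 222.249.192.144: no
  /27 168.80.68.96: no
  /0 0.0.0.0: MATCH
Selected: next-hop 208.8.76.136 via eth1 (matched /0)


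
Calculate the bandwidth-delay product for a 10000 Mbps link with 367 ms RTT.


BDP = bandwidth * RTT
= 10000 Mbps * 367 ms
= 10000 * 1e6 * 367 / 1000 bits
= 3670000000 bits
= 458750000 bytes
= 447998.0469 KB
BDP = 3670000000 bits (458750000 bytes)


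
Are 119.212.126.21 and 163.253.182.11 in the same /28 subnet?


Mask: 255.255.255.240
119.212.126.21 AND mask = 119.212.126.16
163.253.182.11 AND mask = 163.253.182.0
No, different subnets (119.212.126.16 vs 163.253.182.0)


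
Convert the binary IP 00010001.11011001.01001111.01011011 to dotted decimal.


00010001 = 17
11011001 = 217
01001111 = 79
01011011 = 91
IP: 17.217.79.91


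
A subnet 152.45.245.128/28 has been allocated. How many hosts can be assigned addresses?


Host bits = 32 - 28 = 4
Total addresses = 2^4 = 16
Usable = total - 2 (network and broadcast)
Usable hosts: 14


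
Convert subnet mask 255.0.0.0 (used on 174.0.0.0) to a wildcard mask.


Subnet mask: 255.0.0.0
Wildcard = 255.255.255.255 - subnet mask
255 - 255 = 0
255 - 0 = 255
255 - 0 = 255
255 - 0 = 255
Wildcard: 0.255.255.255


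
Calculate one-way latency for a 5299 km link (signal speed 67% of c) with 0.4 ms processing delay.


Speed = 0.67 * 3e5 km/s = 201000 km/s
Propagation delay = 5299 / 201000 = 0.0264 s = 26.3632 ms
Processing delay = 0.4 ms
Total one-way latency = 26.7632 ms


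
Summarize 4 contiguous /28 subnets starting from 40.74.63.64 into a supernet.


Original prefix: /28
Number of subnets: 4 = 2^2
New prefix = 28 - 2 = 26
Supernet: 40.74.63.64/26


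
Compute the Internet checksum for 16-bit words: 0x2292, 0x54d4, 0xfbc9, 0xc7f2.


Sum all words (with carry folding):
+ 0x2292 = 0x2292
+ 0x54d4 = 0x7766
+ 0xfbc9 = 0x7330
+ 0xc7f2 = 0x3b23
One's complement: ~0x3b23
Checksum = 0xc4dc


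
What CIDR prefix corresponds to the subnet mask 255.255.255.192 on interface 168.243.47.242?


Binary: 11111111.11111111.11111111.11000000
Count leading 1s
Prefix: /26


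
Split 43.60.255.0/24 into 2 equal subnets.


New prefix = 24 + 1 = 25
Each subnet has 128 addresses
  43.60.255.0/25
  43.60.255.128/25
Subnets: 43.60.255.0/25, 43.60.255.128/25


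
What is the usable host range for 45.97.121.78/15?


Network: 45.96.0.0
Broadcast: 45.97.255.255
First usable = network + 1
Last usable = broadcast - 1
Range: 45.96.0.1 to 45.97.255.254


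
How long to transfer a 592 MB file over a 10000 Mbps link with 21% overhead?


Effective throughput = 10000 * (1 - 21/100) = 7900 Mbps
File size in Mb = 592 * 8 = 4736 Mb
Time = 4736 / 7900
Time = 0.5995 seconds


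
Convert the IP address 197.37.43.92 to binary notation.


197 = 11000101
37 = 00100101
43 = 00101011
92 = 01011100
Binary: 11000101.00100101.00101011.01011100


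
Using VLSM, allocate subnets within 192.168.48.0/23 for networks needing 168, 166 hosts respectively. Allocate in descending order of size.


168 hosts -> /24 (254 usable): 192.168.48.0/24
166 hosts -> /24 (254 usable): 192.168.49.0/24
Allocation: 192.168.48.0/24 (168 hosts, 254 usable); 192.168.49.0/24 (166 hosts, 254 usable)


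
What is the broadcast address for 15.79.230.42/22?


Network: 15.79.228.0/22
Host bits = 10
Set all host bits to 1:
Broadcast: 15.79.231.255


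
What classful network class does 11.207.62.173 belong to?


First octet: 11
Binary: 00001011
0xxxxxxx -> Class A (1-126)
Class A, default mask 255.0.0.0 (/8)


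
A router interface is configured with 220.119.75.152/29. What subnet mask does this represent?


/29 means 29 network bits, 3 host bits
Binary: 11111111111111111111111111111000
Mask: 255.255.255.248


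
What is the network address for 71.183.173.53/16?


IP:   01000111.10110111.10101101.00110101
Mask: 11111111.11111111.00000000.00000000
AND operation:
Net:  01000111.10110111.00000000.00000000
Network: 71.183.0.0/16


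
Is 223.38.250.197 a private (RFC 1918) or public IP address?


RFC 1918 private ranges:
  10.0.0.0/8 (10.0.0.0 - 10.255.255.255)
  172.16.0.0/12 (172.16.0.0 - 172.31.255.255)
  192.168.0.0/16 (192.168.0.0 - 192.168.255.255)
Public (not in any RFC 1918 range)


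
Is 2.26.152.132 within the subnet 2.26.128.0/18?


Subnet network: 2.26.128.0
Test IP AND mask: 2.26.128.0
Yes, 2.26.152.132 is in 2.26.128.0/18


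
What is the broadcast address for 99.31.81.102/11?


Network: 99.0.0.0/11
Host bits = 21
Set all host bits to 1:
Broadcast: 99.31.255.255


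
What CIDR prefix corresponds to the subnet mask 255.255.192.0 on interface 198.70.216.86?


Binary: 11111111.11111111.11000000.00000000
Count leading 1s
Prefix: /18


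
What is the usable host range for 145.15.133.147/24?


Network: 145.15.133.0
Broadcast: 145.15.133.255
First usable = network + 1
Last usable = broadcast - 1
Range: 145.15.133.1 to 145.15.133.254


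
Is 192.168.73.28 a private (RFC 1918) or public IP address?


RFC 1918 private ranges:
  10.0.0.0/8 (10.0.0.0 - 10.255.255.255)
  172.16.0.0/12 (172.16.0.0 - 172.31.255.255)
  192.168.0.0/16 (192.168.0.0 - 192.168.255.255)
Private (in 192.168.0.0/16)


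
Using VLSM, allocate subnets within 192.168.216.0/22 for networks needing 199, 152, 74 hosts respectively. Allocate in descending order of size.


199 hosts -> /24 (254 usable): 192.168.216.0/24
152 hosts -> /24 (254 usable): 192.168.217.0/24
74 hosts -> /25 (126 usable): 192.168.218.0/25
Allocation: 192.168.216.0/24 (199 hosts, 254 usable); 192.168.217.0/24 (152 hosts, 254 usable); 192.168.218.0/25 (74 hosts, 126 usable)
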